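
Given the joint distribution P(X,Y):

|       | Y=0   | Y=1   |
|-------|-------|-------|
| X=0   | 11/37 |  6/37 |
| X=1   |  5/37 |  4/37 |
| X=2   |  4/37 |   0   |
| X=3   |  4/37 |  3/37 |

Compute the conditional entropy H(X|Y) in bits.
1.7356 bits

H(X|Y) = H(X,Y) - H(Y)

H(X,Y) = -Σ_{x,y} P(x,y) log₂ P(x,y). Per-cell terms -P(x,y)·log₂P(x,y):
  X=0: 0.52028, 0.42559
  X=1: 0.39021, 0.34697
  X=2: 0.34697, 0.00000
  X=3: 0.34697, 0.29388
  (cells with P = 0 contribute 0)
Sum of the 8 terms: H(X,Y) = 2.6709 bits

Marginal of Y (column sums):
  P(Y=0) = 11/37 + 5/37 + 4/37 + 4/37 = 24/37
  P(Y=1) = 6/37 + 4/37 + 0 + 3/37 = 13/37
H(Y) = -[(24/37)·log₂(24/37) + (13/37)·log₂(13/37)]
  = 0.40508 + 0.53019 = 0.9353 bits

H(X|Y) = H(X,Y) - H(Y) = 2.6709 - 0.9353 = 1.7356 bits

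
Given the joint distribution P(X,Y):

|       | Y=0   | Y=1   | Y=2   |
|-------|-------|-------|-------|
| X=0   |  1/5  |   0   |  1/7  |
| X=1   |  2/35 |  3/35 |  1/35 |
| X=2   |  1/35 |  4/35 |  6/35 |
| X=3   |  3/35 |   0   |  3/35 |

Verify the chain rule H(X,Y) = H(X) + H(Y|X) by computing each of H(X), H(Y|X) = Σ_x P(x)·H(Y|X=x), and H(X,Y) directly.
H(X) = 1.9266 bits, H(Y|X) = 1.1731 bits, H(X,Y) = 3.0997 bits

Marginal of X (row sums):
  P(X=0) = 1/5 + 0 + 1/7 = 12/35
  P(X=1) = 2/35 + 3/35 + 1/35 = 6/35
  P(X=2) = 1/35 + 4/35 + 6/35 = 11/35
  P(X=3) = 3/35 + 0 + 3/35 = 6/35
H(X) = -[(12/35)·log₂(12/35) + (6/35)·log₂(6/35) + (11/35)·log₂(11/35) + (6/35)·log₂(6/35)]
  = 0.52948 + 0.43617 + 0.52481 + 0.43617 = 1.9266 bits

H(Y|X) = Σ_x P(x)·H(Y|X=x):
  X=0: P(X=0) = 12/35, P(Y|X=0) = (7/12, 0, 5/12) → H(Y|X=0) = 0.97987
  X=1: P(X=1) = 6/35, P(Y|X=1) = (1/3, 1/2, 1/6) → H(Y|X=1) = 1.45915
  X=2: P(X=2) = 11/35, P(Y|X=2) = (1/11, 4/11, 6/11) → H(Y|X=2) = 1.32218
  X=3: P(X=3) = 6/35, P(Y|X=3) = (1/2, 0, 1/2) → H(Y|X=3) = 1.00000
H(Y|X) = (12/35)·0.97987 + (6/35)·1.45915 + (11/35)·1.32218 + (6/35)·1.00000 = 1.1731 bits

H(X,Y) = -Σ_{x,y} P(x,y) log₂ P(x,y). Per-cell terms -P(x,y)·log₂P(x,y):
  X=0: 0.46439, 0.00000, 0.40105
  X=1: 0.23596, 0.30380, 0.14655
  X=2: 0.14655, 0.35763, 0.43617
  X=3: 0.30380, 0.00000, 0.30380
  (cells with P = 0 contribute 0)
Sum of the 12 terms: H(X,Y) = 3.0997 bits

Chain rule check:
  H(X) + H(Y|X) = 1.9266 + 1.1731 = 3.0997 bits
  H(X,Y) = 3.0997 bits
✓ Chain rule verified.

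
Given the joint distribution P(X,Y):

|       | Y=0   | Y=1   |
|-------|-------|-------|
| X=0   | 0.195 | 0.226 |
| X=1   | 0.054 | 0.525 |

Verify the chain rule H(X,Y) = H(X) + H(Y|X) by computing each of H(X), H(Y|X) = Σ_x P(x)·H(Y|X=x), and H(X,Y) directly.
H(X) = 0.9819 bits, H(Y|X) = 0.6783 bits, H(X,Y) = 1.6602 bits

Marginal of X (row sums):
  P(X=0) = 0.195 + 0.226 = 0.421
  P(X=1) = 0.054 + 0.525 = 0.579
H(X) = -[0.421·log₂(0.421) + 0.579·log₂(0.579)]
  = 0.525453 + 0.456463 = 0.9819 bits

H(Y|X) = Σ_x P(x)·H(Y|X=x):
  X=0: P(X=0) = 0.421, P(Y|X=0) = (195/421, 226/421) → H(Y|X=0) = 0.996085
  X=1: P(X=1) = 0.579, P(Y|X=1) = (18/193, 175/193) → H(Y|X=1) = 0.447273
H(Y|X) = 0.421·0.996085 + 0.579·0.447273 = 0.6783 bits

H(X,Y) = -Σ_{x,y} P(x,y) log₂ P(x,y). Per-cell terms -P(x,y)·log₂P(x,y):
  X=0: 0.459899, 0.484907
  X=1: 0.227388, 0.488046
Sum of the 4 terms: H(X,Y) = 1.6602 bits

Chain rule check:
  H(X) + H(Y|X) = 0.9819 + 0.6783 = 1.6602 bits
  H(X,Y) = 1.6602 bits
✓ Chain rule verified.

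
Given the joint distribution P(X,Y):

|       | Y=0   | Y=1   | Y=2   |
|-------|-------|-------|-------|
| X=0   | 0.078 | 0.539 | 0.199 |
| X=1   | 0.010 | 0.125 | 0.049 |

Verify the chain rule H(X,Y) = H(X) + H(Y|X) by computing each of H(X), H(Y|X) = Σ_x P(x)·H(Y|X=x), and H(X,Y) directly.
H(X) = 0.6887 bits, H(Y|X) = 1.1971 bits, H(X,Y) = 1.8858 bits

Marginal of X (row sums):
  P(X=0) = 0.078 + 0.539 + 0.199 = 0.816
  P(X=1) = 0.010 + 0.125 + 0.049 = 0.184
H(X) = -[0.816·log₂(0.816) + 0.184·log₂(0.184)]
  = 0.2393809 + 0.4493689 = 0.6887 bits

H(Y|X) = Σ_x P(x)·H(Y|X=x):
  X=0: P(X=0) = 0.816, P(Y|X=0) = (13/136, 539/816, 199/816) → H(Y|X=0) = 1.2154254
  X=1: P(X=1) = 0.184, P(Y|X=1) = (5/92, 125/184, 49/184) → H(Y|X=1) = 1.1156103
H(Y|X) = 0.816·1.2154254 + 0.184·1.1156103 = 1.1971 bits

H(X,Y) = -Σ_{x,y} P(x,y) log₂ P(x,y). Per-cell terms -P(x,y)·log₂P(x,y):
  X=0: 0.2870698, 0.4805955, 0.4635028
  X=1: 0.0664386, 0.3750000, 0.2132026
Sum of the 6 terms: H(X,Y) = 1.8858 bits

Chain rule check:
  H(X) + H(Y|X) = 0.6887 + 1.1971 = 1.8858 bits
  H(X,Y) = 1.8858 bits
✓ Chain rule verified.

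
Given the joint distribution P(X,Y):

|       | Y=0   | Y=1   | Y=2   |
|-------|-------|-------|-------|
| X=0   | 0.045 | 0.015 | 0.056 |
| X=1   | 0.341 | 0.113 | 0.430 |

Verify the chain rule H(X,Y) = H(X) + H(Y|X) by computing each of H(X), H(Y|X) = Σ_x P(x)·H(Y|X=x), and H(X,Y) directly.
H(X) = 0.5178 bits, H(Y|X) = 1.4156 bits, H(X,Y) = 1.9334 bits

Marginal of X (row sums):
  P(X=0) = 0.045 + 0.015 + 0.056 = 0.116
  P(X=1) = 0.341 + 0.113 + 0.430 = 0.884
H(X) = -[0.116·log₂(0.116) + 0.884·log₂(0.884)]
  = 0.36051 + 0.15725 = 0.5178 bits

H(Y|X) = Σ_x P(x)·H(Y|X=x):
  X=0: P(X=0) = 0.116, P(Y|X=0) = (45/116, 15/116, 14/29) → H(Y|X=0) = 1.41877
  X=1: P(X=1) = 0.884, P(Y|X=1) = (341/884, 113/884, 215/442) → H(Y|X=1) = 1.41522
H(Y|X) = 0.116·1.41877 + 0.884·1.41522 = 1.4156 bits

H(X,Y) = -Σ_{x,y} P(x,y) log₂ P(x,y). Per-cell terms -P(x,y)·log₂P(x,y):
  X=0: 0.20133, 0.09088, 0.23287
  X=1: 0.52929, 0.35545, 0.52356
Sum of the 6 terms: H(X,Y) = 1.9334 bits

Chain rule check:
  H(X) + H(Y|X) = 0.5178 + 1.4156 = 1.9334 bits
  H(X,Y) = 1.9334 bits
✓ Chain rule verified.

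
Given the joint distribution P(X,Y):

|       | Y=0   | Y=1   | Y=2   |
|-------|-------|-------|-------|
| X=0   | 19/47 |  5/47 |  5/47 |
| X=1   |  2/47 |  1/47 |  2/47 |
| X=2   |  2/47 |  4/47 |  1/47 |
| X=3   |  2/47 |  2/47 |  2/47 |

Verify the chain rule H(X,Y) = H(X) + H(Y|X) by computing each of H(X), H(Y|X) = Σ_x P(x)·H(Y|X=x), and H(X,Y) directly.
H(X) = 1.5620 bits, H(Y|X) = 1.3558 bits, H(X,Y) = 2.9178 bits

Marginal of X (row sums):
  P(X=0) = 19/47 + 5/47 + 5/47 = 29/47
  P(X=1) = 2/47 + 1/47 + 2/47 = 5/47
  P(X=2) = 2/47 + 4/47 + 1/47 = 7/47
  P(X=3) = 2/47 + 2/47 + 2/47 = 6/47
H(X) = -[(29/47)·log₂(29/47) + (5/47)·log₂(5/47) + (7/47)·log₂(7/47) + (6/47)·log₂(6/47)]
  = 0.42982 + 0.34390 + 0.40916 + 0.37910 = 1.5620 bits

H(Y|X) = Σ_x P(x)·H(Y|X=x):
  X=0: P(X=0) = 29/47, P(Y|X=0) = (19/29, 5/29, 5/29) → H(Y|X=0) = 1.27419
  X=1: P(X=1) = 5/47, P(Y|X=1) = (2/5, 1/5, 2/5) → H(Y|X=1) = 1.52193
  X=2: P(X=2) = 7/47, P(Y|X=2) = (2/7, 4/7, 1/7) → H(Y|X=2) = 1.37878
  X=3: P(X=3) = 6/47, P(Y|X=3) = (1/3, 1/3, 1/3) → H(Y|X=3) = 1.58496
H(Y|X) = (29/47)·1.27419 + (5/47)·1.52193 + (7/47)·1.37878 + (6/47)·1.58496 = 1.3558 bits

H(X,Y) = -Σ_{x,y} P(x,y) log₂ P(x,y). Per-cell terms -P(x,y)·log₂P(x,y):
  X=0: 0.52822, 0.34390, 0.34390
  X=1: 0.19381, 0.11818, 0.19381
  X=2: 0.19381, 0.30252, 0.11818
  X=3: 0.19381, 0.19381, 0.19381
Sum of the 12 terms: H(X,Y) = 2.9178 bits

Chain rule check:
  H(X) + H(Y|X) = 1.5620 + 1.3558 = 2.9178 bits
  H(X,Y) = 2.9178 bits
✓ Chain rule verified.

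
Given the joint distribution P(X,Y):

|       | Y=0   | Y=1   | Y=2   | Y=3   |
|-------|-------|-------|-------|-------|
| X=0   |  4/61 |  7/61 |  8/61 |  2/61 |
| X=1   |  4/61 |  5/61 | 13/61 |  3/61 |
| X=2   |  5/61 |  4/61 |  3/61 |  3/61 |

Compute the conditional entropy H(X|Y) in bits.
1.4902 bits

H(X|Y) = H(X,Y) - H(Y)

H(X,Y) = -Σ_{x,y} P(x,y) log₂ P(x,y). Per-cell terms -P(x,y)·log₂P(x,y):
  X=0: 0.25775, 0.35842, 0.38436, 0.16166
  X=1: 0.25775, 0.29580, 0.47531, 0.21373
  X=2: 0.29580, 0.25775, 0.21373, 0.21373
Sum of the 12 terms: H(X,Y) = 3.3858 bits

Marginal of Y (column sums):
  P(Y=0) = 4/61 + 4/61 + 5/61 = 13/61
  P(Y=1) = 7/61 + 5/61 + 4/61 = 16/61
  P(Y=2) = 8/61 + 13/61 + 3/61 = 24/61
  P(Y=3) = 2/61 + 3/61 + 3/61 = 8/61
H(Y) = -[(13/61)·log₂(13/61) + (16/61)·log₂(16/61) + (24/61)·log₂(24/61) + (8/61)·log₂(8/61)]
  = 0.47531 + 0.50642 + 0.52949 + 0.38436 = 1.8956 bits

H(X|Y) = H(X,Y) - H(Y) = 3.3858 - 1.8956 = 1.4902 bits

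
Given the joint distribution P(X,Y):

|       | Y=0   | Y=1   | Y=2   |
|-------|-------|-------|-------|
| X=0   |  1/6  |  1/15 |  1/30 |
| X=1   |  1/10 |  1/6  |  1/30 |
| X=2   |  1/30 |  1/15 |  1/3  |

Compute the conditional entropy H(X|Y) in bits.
1.1628 bits

H(X|Y) = H(X,Y) - H(Y)

H(X,Y) = -Σ_{x,y} P(x,y) log₂ P(x,y). Per-cell terms -P(x,y)·log₂P(x,y):
  X=0: 0.4308271, 0.2604594, 0.1635630
  X=1: 0.3321928, 0.4308271, 0.1635630
  X=2: 0.1635630, 0.2604594, 0.5283208
Sum of the 9 terms: H(X,Y) = 2.733776 bits

Marginal of Y (column sums):
  P(Y=0) = 1/6 + 1/10 + 1/30 = 3/10
  P(Y=1) = 1/15 + 1/6 + 1/15 = 3/10
  P(Y=2) = 1/30 + 1/30 + 1/3 = 2/5
H(Y) = -[(3/10)·log₂(3/10) + (3/10)·log₂(3/10) + (2/5)·log₂(2/5)]
  = 0.5210897 + 0.5210897 + 0.5287712 = 1.570951 bits

H(X|Y) = H(X,Y) - H(Y) = 2.733776 - 1.570951 = 1.1628 bits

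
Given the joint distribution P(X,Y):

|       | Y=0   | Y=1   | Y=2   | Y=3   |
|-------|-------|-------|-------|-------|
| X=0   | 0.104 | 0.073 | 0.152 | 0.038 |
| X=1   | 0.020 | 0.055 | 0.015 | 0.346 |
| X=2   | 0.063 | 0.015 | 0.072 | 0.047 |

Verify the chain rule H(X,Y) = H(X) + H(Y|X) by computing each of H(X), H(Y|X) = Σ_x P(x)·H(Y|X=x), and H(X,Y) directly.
H(X) = 1.5146 bits, H(Y|X) = 1.4795 bits, H(X,Y) = 2.9941 bits

Marginal of X (row sums):
  P(X=0) = 0.104 + 0.073 + 0.152 + 0.038 = 0.367
  P(X=1) = 0.020 + 0.055 + 0.015 + 0.346 = 0.436
  P(X=2) = 0.063 + 0.015 + 0.072 + 0.047 = 0.197
H(X) = -[0.367·log₂(0.367) + 0.436·log₂(0.436) + 0.197·log₂(0.197)]
  = 0.5307 + 0.5222 + 0.4617 = 1.5146 bits

H(Y|X) = Σ_x P(x)·H(Y|X=x):
  X=0: P(X=0) = 0.367, P(Y|X=0) = (104/367, 73/367, 152/367, 38/367) → H(Y|X=0) = 1.8444
  X=1: P(X=1) = 0.436, P(Y|X=1) = (5/109, 55/436, 15/436, 173/218) → H(Y|X=1) = 1.0127
  X=2: P(X=2) = 0.197, P(Y|X=2) = (63/197, 15/197, 72/197, 47/197) → H(Y|X=2) = 1.8329
H(Y|X) = 0.367·1.8444 + 0.436·1.0127 + 0.197·1.8329 = 1.4795 bits

H(X,Y) = -Σ_{x,y} P(x,y) log₂ P(x,y). Per-cell terms -P(x,y)·log₂P(x,y):
  X=0: 0.3396, 0.2756, 0.4131, 0.1793
  X=1: 0.1129, 0.2301, 0.0909, 0.5298
  X=2: 0.2513, 0.0909, 0.2733, 0.2073
Sum of the 12 terms: H(X,Y) = 2.9941 bits

Chain rule check:
  H(X) + H(Y|X) = 1.5146 + 1.4795 = 2.9941 bits
  H(X,Y) = 2.9941 bits
✓ Chain rule verified.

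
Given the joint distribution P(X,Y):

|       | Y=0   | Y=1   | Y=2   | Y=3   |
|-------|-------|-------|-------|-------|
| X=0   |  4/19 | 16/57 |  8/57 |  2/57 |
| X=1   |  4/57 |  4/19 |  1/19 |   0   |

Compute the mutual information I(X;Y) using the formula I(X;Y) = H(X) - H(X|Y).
0.0435 bits

I(X;Y) = H(X) - H(X|Y)

Marginal of X (row sums):
  P(X=0) = 4/19 + 16/57 + 8/57 + 2/57 = 2/3
  P(X=1) = 4/57 + 4/19 + 1/19 + 0 = 1/3
H(X) = -[(2/3)·log₂(2/3) + (1/3)·log₂(1/3)]
  = 0.3900 + 0.5283 = 0.9183 bits

Marginal of Y (column sums):
  P(Y=0) = 4/19 + 4/57 = 16/57
  P(Y=1) = 16/57 + 4/19 = 28/57
  P(Y=2) = 8/57 + 1/19 = 11/57
  P(Y=3) = 2/57 + 0 = 2/57
H(X|Y) = Σ_y P(y)·H(X|Y=y):
  Y=0: P(Y=0) = 16/57, P(X|Y=0) = (3/4, 1/4) → H(X|Y=0) = 0.8113
  Y=1: P(Y=1) = 28/57, P(X|Y=1) = (4/7, 3/7) → H(X|Y=1) = 0.9852
  Y=2: P(Y=2) = 11/57, P(X|Y=2) = (8/11, 3/11) → H(X|Y=2) = 0.8454
  Y=3: P(Y=3) = 2/57, P(X|Y=3) = (1, 0) → H(X|Y=3) = 0.0000
H(X|Y) = (16/57)·0.8113 + (28/57)·0.9852 + (11/57)·0.8454 + (2/57)·0.0000 = 0.8748 bits

I(X;Y) = H(X) - H(X|Y) = 0.9183 - 0.8748 = 0.0435 bits

Cross-check via I(X;Y) = H(X) + H(Y) - H(X,Y): computing H(Y) from the column sums and H(X,Y) from the 8 cells in the same way gives H(Y) = 1.6459 bits and H(X,Y) = 2.5207 bits, so
I(X;Y) = 0.9183 + 1.6459 - 2.5207 = 0.0435 bits ✓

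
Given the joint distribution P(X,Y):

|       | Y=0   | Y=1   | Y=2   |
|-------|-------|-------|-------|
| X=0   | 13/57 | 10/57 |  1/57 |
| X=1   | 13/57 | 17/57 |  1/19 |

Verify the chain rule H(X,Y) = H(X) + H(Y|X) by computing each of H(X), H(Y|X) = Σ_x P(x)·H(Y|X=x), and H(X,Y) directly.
H(X) = 0.9819 bits, H(Y|X) = 1.2777 bits, H(X,Y) = 2.2597 bits

Marginal of X (row sums):
  P(X=0) = 13/57 + 10/57 + 1/57 = 8/19
  P(X=1) = 13/57 + 17/57 + 1/19 = 11/19
H(X) = -[(8/19)·log₂(8/19) + (11/19)·log₂(11/19)]
  = 0.52544 + 0.45650 = 0.9819 bits

H(Y|X) = Σ_x P(x)·H(Y|X=x):
  X=0: P(X=0) = 8/19, P(Y|X=0) = (13/24, 5/12, 1/24) → H(Y|X=0) = 1.19642
  X=1: P(X=1) = 11/19, P(Y|X=1) = (13/33, 17/33, 1/11) → H(Y|X=1) = 1.33689
H(Y|X) = (8/19)·1.19642 + (11/19)·1.33689 = 1.2777 bits

H(X,Y) = -Σ_{x,y} P(x,y) log₂ P(x,y). Per-cell terms -P(x,y)·log₂P(x,y):
  X=0: 0.48635, 0.44052, 0.10233
  X=1: 0.48635, 0.52057, 0.22358
Sum of the 6 terms: H(X,Y) = 2.2597 bits

Chain rule check:
  H(X) + H(Y|X) = 0.9819 + 1.2777 = 2.2596 bits
  H(X,Y) = 2.2597 bits
✓ Chain rule verified (Δ = 0.0001 is 4-dp rounding noise: each of the three values was rounded independently).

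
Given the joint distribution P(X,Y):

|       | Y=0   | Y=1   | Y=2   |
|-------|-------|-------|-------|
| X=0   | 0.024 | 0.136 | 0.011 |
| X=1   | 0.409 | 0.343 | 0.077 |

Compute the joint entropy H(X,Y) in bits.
1.9340 bits

H(X,Y) = -Σ_{x,y} P(x,y) log₂ P(x,y). Per-cell terms -P(x,y)·log₂P(x,y):
  X=0: 0.1291, 0.3915, 0.0716
  X=1: 0.5275, 0.5295, 0.2848
Sum of the 6 terms: H(X,Y) = 1.9340 bits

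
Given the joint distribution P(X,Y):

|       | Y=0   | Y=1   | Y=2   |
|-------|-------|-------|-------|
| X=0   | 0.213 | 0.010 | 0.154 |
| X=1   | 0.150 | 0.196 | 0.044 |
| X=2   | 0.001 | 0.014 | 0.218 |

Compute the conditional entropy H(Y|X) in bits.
1.0522 bits

H(Y|X) = H(X,Y) - H(X)

H(X,Y) = -Σ_{x,y} P(x,y) log₂ P(x,y). Per-cell terms -P(x,y)·log₂P(x,y):
  X=0: 0.4752189, 0.0664386, 0.4156457
  X=1: 0.4105448, 0.4608106, 0.1982795
  X=2: 0.0099658, 0.0862180, 0.4790768
Sum of the 9 terms: H(X,Y) = 2.6021987 bits

Marginal of X (row sums):
  P(X=0) = 0.213 + 0.010 + 0.154 = 0.377
  P(X=1) = 0.150 + 0.196 + 0.044 = 0.390
  P(X=2) = 0.001 + 0.014 + 0.218 = 0.233
H(X) = -[0.377·log₂(0.377) + 0.390·log₂(0.390) + 0.233·log₂(0.233)]
  = 0.5305761 + 0.5297970 + 0.4896724 = 1.5500455 bits

H(Y|X) = H(X,Y) - H(X) = 2.6021987 - 1.5500455 = 1.0522 bits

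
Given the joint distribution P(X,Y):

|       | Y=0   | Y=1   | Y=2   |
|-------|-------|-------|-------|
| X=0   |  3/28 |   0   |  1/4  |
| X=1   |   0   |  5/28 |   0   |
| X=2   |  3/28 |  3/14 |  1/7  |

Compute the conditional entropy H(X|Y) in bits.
0.9763 bits

H(X|Y) = H(X,Y) - H(Y)

H(X,Y) = -Σ_{x,y} P(x,y) log₂ P(x,y). Per-cell terms -P(x,y)·log₂P(x,y):
  X=0: 0.34526, 0.00000, 0.50000
  X=1: 0.00000, 0.44383, 0.00000
  X=2: 0.34526, 0.47623, 0.40105
  (cells with P = 0 contribute 0)
Sum of the 9 terms: H(X,Y) = 2.5116 bits

Marginal of Y (column sums):
  P(Y=0) = 3/28 + 0 + 3/28 = 3/14
  P(Y=1) = 0 + 5/28 + 3/14 = 11/28
  P(Y=2) = 1/4 + 0 + 1/7 = 11/28
H(Y) = -[(3/14)·log₂(3/14) + (11/28)·log₂(11/28) + (11/28)·log₂(11/28)]
  = 0.47623 + 0.52954 + 0.52954 = 1.5353 bits

H(X|Y) = H(X,Y) - H(Y) = 2.5116 - 1.5353 = 0.9763 bits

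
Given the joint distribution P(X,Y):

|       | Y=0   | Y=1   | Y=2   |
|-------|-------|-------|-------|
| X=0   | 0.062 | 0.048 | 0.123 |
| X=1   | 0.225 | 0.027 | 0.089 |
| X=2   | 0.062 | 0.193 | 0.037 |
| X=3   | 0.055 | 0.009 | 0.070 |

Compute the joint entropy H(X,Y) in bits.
3.2090 bits

H(X,Y) = -Σ_{x,y} P(x,y) log₂ P(x,y). Per-cell terms -P(x,y)·log₂P(x,y):
  X=0: 0.24872, 0.21028, 0.37186
  X=1: 0.48420, 0.14069, 0.31061
  X=2: 0.24872, 0.45805, 0.17598
  X=3: 0.23014, 0.06116, 0.26856
Sum of the 12 terms: H(X,Y) = 3.2090 bits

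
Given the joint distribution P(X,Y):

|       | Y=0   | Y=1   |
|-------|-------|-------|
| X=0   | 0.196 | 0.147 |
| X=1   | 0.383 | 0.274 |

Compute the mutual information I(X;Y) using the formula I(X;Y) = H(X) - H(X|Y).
0.0001 bits

I(X;Y) = H(X) - H(X|Y)

Marginal of X (row sums):
  P(X=0) = 0.196 + 0.147 = 0.343
  P(X=1) = 0.383 + 0.274 = 0.657
H(X) = -[0.343·log₂(0.343) + 0.657·log₂(0.657)]
  = 0.5295 + 0.3982 = 0.9277 bits

Marginal of Y (column sums):
  P(Y=0) = 0.196 + 0.383 = 0.579
  P(Y=1) = 0.147 + 0.274 = 0.421
H(X|Y) = Σ_y P(y)·H(X|Y=y):
  Y=0: P(Y=0) = 0.579, P(X|Y=0) = (196/579, 383/579) → H(X|Y=0) = 0.9234
  Y=1: P(Y=1) = 0.421, P(X|Y=1) = (147/421, 274/421) → H(X|Y=1) = 0.9333
H(X|Y) = 0.579·0.9234 + 0.421·0.9333 = 0.9276 bits

I(X;Y) = H(X) - H(X|Y) = 0.9277 - 0.9276 = 0.0001 bits

Cross-check via I(X;Y) = H(X) + H(Y) - H(X,Y): computing H(Y) from the column sums and H(X,Y) from the 4 cells in the same way gives H(Y) = 0.9819 bits and H(X,Y) = 1.9095 bits, so
I(X;Y) = 0.9277 + 0.9819 - 1.9095 = 0.0001 bits ✓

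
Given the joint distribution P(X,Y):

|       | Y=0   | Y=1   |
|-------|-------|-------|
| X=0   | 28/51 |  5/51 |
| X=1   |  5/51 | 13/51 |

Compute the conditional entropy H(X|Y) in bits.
0.6979 bits

H(X|Y) = H(X,Y) - H(Y)

H(X,Y) = -Σ_{x,y} P(x,y) log₂ P(x,y). Per-cell terms -P(x,y)·log₂P(x,y):
  X=0: 0.4749, 0.3285
  X=1: 0.3285, 0.5027
Sum of the 4 terms: H(X,Y) = 1.6346 bits

Marginal of Y (column sums):
  P(Y=0) = 28/51 + 5/51 = 11/17
  P(Y=1) = 5/51 + 13/51 = 6/17
H(Y) = -[(11/17)·log₂(11/17) + (6/17)·log₂(6/17)]
  = 0.4064 + 0.5303 = 0.9367 bits

H(X|Y) = H(X,Y) - H(Y) = 1.6346 - 0.9367 = 0.6979 bits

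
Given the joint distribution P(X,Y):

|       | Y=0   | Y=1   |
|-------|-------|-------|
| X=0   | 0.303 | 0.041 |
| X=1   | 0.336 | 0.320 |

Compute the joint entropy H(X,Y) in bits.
1.7656 bits

H(X,Y) = -Σ_{x,y} P(x,y) log₂ P(x,y). Per-cell terms -P(x,y)·log₂P(x,y):
  X=0: 0.5220, 0.1889
  X=1: 0.5287, 0.5260
Sum of the 4 terms: H(X,Y) = 1.7656 bits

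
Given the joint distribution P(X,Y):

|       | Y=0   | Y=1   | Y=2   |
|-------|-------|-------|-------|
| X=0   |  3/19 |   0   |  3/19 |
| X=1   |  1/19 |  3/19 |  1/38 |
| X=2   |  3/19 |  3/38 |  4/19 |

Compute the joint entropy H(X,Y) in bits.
2.8060 bits

H(X,Y) = -Σ_{x,y} P(x,y) log₂ P(x,y). Per-cell terms -P(x,y)·log₂P(x,y):
  X=0: 0.42047, 0.00000, 0.42047
  X=1: 0.22358, 0.42047, 0.13810
  X=2: 0.42047, 0.28918, 0.47325
  (cells with P = 0 contribute 0)
Sum of the 9 terms: H(X,Y) = 2.8060 bits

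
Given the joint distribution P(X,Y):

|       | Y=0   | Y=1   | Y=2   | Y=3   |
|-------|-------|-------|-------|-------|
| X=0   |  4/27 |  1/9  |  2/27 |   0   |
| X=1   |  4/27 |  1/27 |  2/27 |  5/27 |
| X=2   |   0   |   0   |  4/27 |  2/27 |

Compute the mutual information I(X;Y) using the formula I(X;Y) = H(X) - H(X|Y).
0.4458 bits

I(X;Y) = H(X) - H(X|Y)

Marginal of X (row sums):
  P(X=0) = 4/27 + 1/9 + 2/27 + 0 = 1/3
  P(X=1) = 4/27 + 1/27 + 2/27 + 5/27 = 4/9
  P(X=2) = 0 + 0 + 4/27 + 2/27 = 2/9
H(X) = -[(1/3)·log₂(1/3) + (4/9)·log₂(4/9) + (2/9)·log₂(2/9)]
  = 0.5283 + 0.5200 + 0.4822 = 1.5305 bits

Marginal of Y (column sums):
  P(Y=0) = 4/27 + 4/27 + 0 = 8/27
  P(Y=1) = 1/9 + 1/27 + 0 = 4/27
  P(Y=2) = 2/27 + 2/27 + 4/27 = 8/27
  P(Y=3) = 0 + 5/27 + 2/27 = 7/27
H(X|Y) = Σ_y P(y)·H(X|Y=y):
  Y=0: P(Y=0) = 8/27, P(X|Y=0) = (1/2, 1/2, 0) → H(X|Y=0) = 1.0000
  Y=1: P(Y=1) = 4/27, P(X|Y=1) = (3/4, 1/4, 0) → H(X|Y=1) = 0.8113
  Y=2: P(Y=2) = 8/27, P(X|Y=2) = (1/4, 1/4, 1/2) → H(X|Y=2) = 1.5000
  Y=3: P(Y=3) = 7/27, P(X|Y=3) = (0, 5/7, 2/7) → H(X|Y=3) = 0.8631
H(X|Y) = (8/27)·1.0000 + (4/27)·0.8113 + (8/27)·1.5000 + (7/27)·0.8631 = 1.0847 bits

I(X;Y) = H(X) - H(X|Y) = 1.5305 - 1.0847 = 0.4458 bits

Cross-check via I(X;Y) = H(X) + H(Y) - H(X,Y): computing H(Y) from the column sums and H(X,Y) from the 12 cells in the same way gives H(Y) = 1.9530 bits and H(X,Y) = 3.0377 bits, so
I(X;Y) = 1.5305 + 1.9530 - 3.0377 = 0.4458 bits ✓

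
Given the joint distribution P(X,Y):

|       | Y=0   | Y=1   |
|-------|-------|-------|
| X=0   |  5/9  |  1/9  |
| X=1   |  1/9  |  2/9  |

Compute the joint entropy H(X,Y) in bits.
1.6577 bits

H(X,Y) = -Σ_{x,y} P(x,y) log₂ P(x,y). Per-cell terms -P(x,y)·log₂P(x,y):
  X=0: 0.4711, 0.3522
  X=1: 0.3522, 0.4822
Sum of the 4 terms: H(X,Y) = 1.6577 bits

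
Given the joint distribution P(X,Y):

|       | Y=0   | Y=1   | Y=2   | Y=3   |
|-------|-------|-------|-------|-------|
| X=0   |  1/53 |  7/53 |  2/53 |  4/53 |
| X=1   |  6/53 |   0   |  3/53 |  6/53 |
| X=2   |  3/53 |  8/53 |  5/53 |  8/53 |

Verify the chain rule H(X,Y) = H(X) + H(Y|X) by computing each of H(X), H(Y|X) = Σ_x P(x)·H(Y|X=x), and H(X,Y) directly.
H(X) = 1.5403 bits, H(Y|X) = 1.7388 bits, H(X,Y) = 3.2790 bits

Marginal of X (row sums):
  P(X=0) = 1/53 + 7/53 + 2/53 + 4/53 = 14/53
  P(X=1) = 6/53 + 0 + 3/53 + 6/53 = 15/53
  P(X=2) = 3/53 + 8/53 + 5/53 + 8/53 = 24/53
H(X) = -[(14/53)·log₂(14/53) + (15/53)·log₂(15/53) + (24/53)·log₂(24/53)]
  = 0.507319 + 0.515386 + 0.517566 = 1.5403 bits

H(Y|X) = Σ_x P(x)·H(Y|X=x):
  X=0: P(X=0) = 14/53, P(Y|X=0) = (1/14, 1/2, 1/7, 2/7) → H(Y|X=0) = 1.689392
  X=1: P(X=1) = 15/53, P(Y|X=1) = (2/5, 0, 1/5, 2/5) → H(Y|X=1) = 1.521928
  X=2: P(X=2) = 24/53, P(Y|X=2) = (1/8, 1/3, 5/24, 1/3) → H(Y|X=2) = 1.903107
H(Y|X) = (14/53)·1.689392 + (15/53)·1.521928 + (24/53)·1.903107 = 1.7388 bits

H(X,Y) = -Σ_{x,y} P(x,y) log₂ P(x,y). Per-cell terms -P(x,y)·log₂P(x,y):
  X=0: 0.108074, 0.385735, 0.178412, 0.281352
  X=1: 0.355807, 0.000000, 0.234507, 0.355807
  X=2: 0.234507, 0.411762, 0.321320, 0.411762
  (cells with P = 0 contribute 0)
Sum of the 12 terms: H(X,Y) = 3.2790 bits

Chain rule check:
  H(X) + H(Y|X) = 1.5403 + 1.7388 = 3.2791 bits
  H(X,Y) = 3.2790 bits
✓ Chain rule verified (Δ = 0.0001 is 4-dp rounding noise: each of the three values was rounded independently).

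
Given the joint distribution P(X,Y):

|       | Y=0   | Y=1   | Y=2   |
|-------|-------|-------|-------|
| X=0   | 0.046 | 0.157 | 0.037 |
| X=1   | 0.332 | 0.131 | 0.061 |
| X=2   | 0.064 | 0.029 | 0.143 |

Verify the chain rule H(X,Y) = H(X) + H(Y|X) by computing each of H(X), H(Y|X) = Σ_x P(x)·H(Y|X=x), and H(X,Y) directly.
H(X) = 1.4743 bits, H(Y|X) = 1.2870 bits, H(X,Y) = 2.7613 bits

Marginal of X (row sums):
  P(X=0) = 0.046 + 0.157 + 0.037 = 0.240
  P(X=1) = 0.332 + 0.131 + 0.061 = 0.524
  P(X=2) = 0.064 + 0.029 + 0.143 = 0.236
H(X) = -[0.240·log₂(0.240) + 0.524·log₂(0.524) + 0.236·log₂(0.236)]
  = 0.49413 + 0.48856 + 0.49162 = 1.4743 bits

H(Y|X) = Σ_x P(x)·H(Y|X=x):
  X=0: P(X=0) = 0.240, P(Y|X=0) = (23/120, 157/240, 37/240) → H(Y|X=0) = 1.27319
  X=1: P(X=1) = 0.524, P(Y|X=1) = (83/131, 1/4, 61/524) → H(Y|X=1) = 1.27833
  X=2: P(X=2) = 0.236, P(Y|X=2) = (16/59, 29/236, 143/236) → H(Y|X=2) = 1.32017
H(Y|X) = 0.240·1.27319 + 0.524·1.27833 + 0.236·1.32017 = 1.2870 bits

H(X,Y) = -Σ_{x,y} P(x,y) log₂ P(x,y). Per-cell terms -P(x,y)·log₂P(x,y):
  X=0: 0.20434, 0.41937, 0.17598
  X=1: 0.52813, 0.38414, 0.24614
  X=2: 0.25381, 0.14813, 0.40125
Sum of the 9 terms: H(X,Y) = 2.7613 bits

Chain rule check:
  H(X) + H(Y|X) = 1.4743 + 1.2870 = 2.7613 bits
  H(X,Y) = 2.7613 bits
✓ Chain rule verified.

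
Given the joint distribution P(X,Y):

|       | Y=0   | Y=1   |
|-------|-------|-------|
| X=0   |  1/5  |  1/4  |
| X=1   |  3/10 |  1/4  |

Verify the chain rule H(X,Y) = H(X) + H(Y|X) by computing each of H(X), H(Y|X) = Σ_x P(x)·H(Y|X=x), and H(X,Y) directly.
H(X) = 0.9928 bits, H(Y|X) = 0.9927 bits, H(X,Y) = 1.9855 bits

Marginal of X (row sums):
  P(X=0) = 1/5 + 1/4 = 9/20
  P(X=1) = 3/10 + 1/4 = 11/20
H(X) = -[(9/20)·log₂(9/20) + (11/20)·log₂(11/20)]
  = 0.5184 + 0.4744 = 0.9928 bits

H(Y|X) = Σ_x P(x)·H(Y|X=x):
  X=0: P(X=0) = 9/20, P(Y|X=0) = (4/9, 5/9) → H(Y|X=0) = 0.9911
  X=1: P(X=1) = 11/20, P(Y|X=1) = (6/11, 5/11) → H(Y|X=1) = 0.9940
H(Y|X) = (9/20)·0.9911 + (11/20)·0.9940 = 0.9927 bits

H(X,Y) = -Σ_{x,y} P(x,y) log₂ P(x,y). Per-cell terms -P(x,y)·log₂P(x,y):
  X=0: 0.4644, 0.5000
  X=1: 0.5211, 0.5000
Sum of the 4 terms: H(X,Y) = 1.9855 bits

Chain rule check:
  H(X) + H(Y|X) = 0.9928 + 0.9927 = 1.9855 bits
  H(X,Y) = 1.9855 bits
✓ Chain rule verified.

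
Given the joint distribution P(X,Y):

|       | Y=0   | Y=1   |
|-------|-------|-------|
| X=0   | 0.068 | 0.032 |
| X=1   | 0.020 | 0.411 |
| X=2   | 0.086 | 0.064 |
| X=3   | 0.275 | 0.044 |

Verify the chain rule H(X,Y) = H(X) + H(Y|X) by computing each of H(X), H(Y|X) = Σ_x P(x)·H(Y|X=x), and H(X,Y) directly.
H(X) = 1.7919 bits, H(Y|X) = 0.5395 bits, H(X,Y) = 2.3314 bits

Marginal of X (row sums):
  P(X=0) = 0.068 + 0.032 = 0.100
  P(X=1) = 0.020 + 0.411 = 0.431
  P(X=2) = 0.086 + 0.064 = 0.150
  P(X=3) = 0.275 + 0.044 = 0.319
H(X) = -[0.100·log₂(0.100) + 0.431·log₂(0.431) + 0.150·log₂(0.150) + 0.319·log₂(0.319)]
  = 0.33219 + 0.52334 + 0.41054 + 0.52583 = 1.7919 bits

H(Y|X) = Σ_x P(x)·H(Y|X=x):
  X=0: P(X=0) = 0.100, P(Y|X=0) = (17/25, 8/25) → H(Y|X=0) = 0.90438
  X=1: P(X=1) = 0.431, P(Y|X=1) = (20/431, 411/431) → H(Y|X=1) = 0.27092
  X=2: P(X=2) = 0.150, P(Y|X=2) = (43/75, 32/75) → H(Y|X=2) = 0.98443
  X=3: P(X=3) = 0.319, P(Y|X=3) = (25/29, 4/29) → H(Y|X=3) = 0.57879
H(Y|X) = 0.100·0.90438 + 0.431·0.27092 + 0.150·0.98443 + 0.319·0.57879 = 0.5395 bits

H(X,Y) = -Σ_{x,y} P(x,y) log₂ P(x,y). Per-cell terms -P(x,y)·log₂P(x,y):
  X=0: 0.26373, 0.15891
  X=1: 0.11288, 0.52723
  X=2: 0.30440, 0.25381
  X=3: 0.51219, 0.19828
Sum of the 8 terms: H(X,Y) = 2.3314 bits

Chain rule check:
  H(X) + H(Y|X) = 1.7919 + 0.5395 = 2.3314 bits
  H(X,Y) = 2.3314 bits
✓ Chain rule verified.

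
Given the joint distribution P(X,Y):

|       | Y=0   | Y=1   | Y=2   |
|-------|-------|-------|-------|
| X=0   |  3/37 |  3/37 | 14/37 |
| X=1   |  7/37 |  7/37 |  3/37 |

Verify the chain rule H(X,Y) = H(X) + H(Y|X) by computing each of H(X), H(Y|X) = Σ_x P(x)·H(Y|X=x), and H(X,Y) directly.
H(X) = 0.9953 bits, H(Y|X) = 1.3258 bits, H(X,Y) = 2.3211 bits

Marginal of X (row sums):
  P(X=0) = 3/37 + 3/37 + 14/37 = 20/37
  P(X=1) = 7/37 + 7/37 + 3/37 = 17/37
H(X) = -[(20/37)·log₂(20/37) + (17/37)·log₂(17/37)]
  = 0.479743 + 0.515509 = 0.9953 bits

H(Y|X) = Σ_x P(x)·H(Y|X=x):
  X=0: P(X=0) = 20/37, P(Y|X=0) = (3/20, 3/20, 7/10) → H(Y|X=0) = 1.181291
  X=1: P(X=1) = 17/37, P(Y|X=1) = (7/17, 7/17, 3/17) → H(Y|X=1) = 1.495824
H(Y|X) = (20/37)·1.181291 + (17/37)·1.495824 = 1.3258 bits

H(X,Y) = -Σ_{x,y} P(x,y) log₂ P(x,y). Per-cell terms -P(x,y)·log₂P(x,y):
  X=0: 0.293878, 0.293878, 0.530524
  X=1: 0.454451, 0.454451, 0.293878
Sum of the 6 terms: H(X,Y) = 2.3211 bits

Chain rule check:
  H(X) + H(Y|X) = 0.9953 + 1.3258 = 2.3211 bits
  H(X,Y) = 2.3211 bits
✓ Chain rule verified.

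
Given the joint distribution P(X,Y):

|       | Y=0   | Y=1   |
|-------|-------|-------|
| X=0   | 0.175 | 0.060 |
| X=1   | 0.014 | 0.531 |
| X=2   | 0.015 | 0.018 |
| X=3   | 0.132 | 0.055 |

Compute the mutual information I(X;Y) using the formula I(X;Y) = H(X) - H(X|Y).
0.4382 bits

I(X;Y) = H(X) - H(X|Y)

Marginal of X (row sums):
  P(X=0) = 0.175 + 0.060 = 0.235
  P(X=1) = 0.014 + 0.531 = 0.545
  P(X=2) = 0.015 + 0.018 = 0.033
  P(X=3) = 0.132 + 0.055 = 0.187
H(X) = -[0.235·log₂(0.235) + 0.545·log₂(0.545) + 0.033·log₂(0.033) + 0.187·log₂(0.187)]
  = 0.49098 + 0.47724 + 0.16241 + 0.45233 = 1.5830 bits

Marginal of Y (column sums):
  P(Y=0) = 0.175 + 0.014 + 0.015 + 0.132 = 0.336
  P(Y=1) = 0.060 + 0.531 + 0.018 + 0.055 = 0.664
H(X|Y) = Σ_y P(y)·H(X|Y=y):
  Y=0: P(Y=0) = 0.336, P(X|Y=0) = (25/48, 1/24, 5/112, 11/28) → H(X|Y=0) = 1.41098
  Y=1: P(Y=1) = 0.664, P(X|Y=1) = (15/166, 531/664, 9/332, 55/664) → H(X|Y=1) = 1.01004
H(X|Y) = 0.336·1.41098 + 0.664·1.01004 = 1.1448 bits

I(X;Y) = H(X) - H(X|Y) = 1.5830 - 1.1448 = 0.4382 bits

Cross-check via I(X;Y) = H(X) + H(Y) - H(X,Y): computing H(Y) from the column sums and H(X,Y) from the 8 cells in the same way gives H(Y) = 0.9209 bits and H(X,Y) = 2.0657 bits, so
I(X;Y) = 1.5830 + 0.9209 - 2.0657 = 0.4382 bits ✓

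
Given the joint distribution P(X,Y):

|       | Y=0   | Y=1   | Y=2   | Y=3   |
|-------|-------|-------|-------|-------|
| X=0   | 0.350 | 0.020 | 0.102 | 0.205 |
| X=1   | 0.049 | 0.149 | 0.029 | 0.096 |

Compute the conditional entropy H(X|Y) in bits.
0.6748 bits

H(X|Y) = H(X,Y) - H(Y)

H(X,Y) = -Σ_{x,y} P(x,y) log₂ P(x,y). Per-cell terms -P(x,y)·log₂P(x,y):
  X=0: 0.5301, 0.1129, 0.3359, 0.4687
  X=1: 0.2132, 0.4092, 0.1481, 0.3246
Sum of the 8 terms: H(X,Y) = 2.5427 bits

Marginal of Y (column sums):
  P(Y=0) = 0.350 + 0.049 = 0.399
  P(Y=1) = 0.020 + 0.149 = 0.169
  P(Y=2) = 0.102 + 0.029 = 0.131
  P(Y=3) = 0.205 + 0.096 = 0.301
H(Y) = -[0.399·log₂(0.399) + 0.169·log₂(0.169) + 0.131·log₂(0.131) + 0.301·log₂(0.301)]
  = 0.5289 + 0.4335 + 0.3841 + 0.5214 = 1.8679 bits

H(X|Y) = H(X,Y) - H(Y) = 2.5427 - 1.8679 = 0.6748 bits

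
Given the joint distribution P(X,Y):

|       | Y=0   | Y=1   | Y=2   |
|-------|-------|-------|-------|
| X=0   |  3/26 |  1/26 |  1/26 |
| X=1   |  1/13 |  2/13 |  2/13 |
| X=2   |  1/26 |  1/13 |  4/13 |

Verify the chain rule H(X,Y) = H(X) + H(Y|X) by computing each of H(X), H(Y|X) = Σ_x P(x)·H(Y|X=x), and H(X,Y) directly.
H(X) = 1.5126 bits, H(Y|X) = 1.3126 bits, H(X,Y) = 2.8253 bits

Marginal of X (row sums):
  P(X=0) = 3/26 + 1/26 + 1/26 = 5/26
  P(X=1) = 1/13 + 2/13 + 2/13 = 5/13
  P(X=2) = 1/26 + 1/13 + 4/13 = 11/26
H(X) = -[(5/26)·log₂(5/26) + (5/13)·log₂(5/13) + (11/26)·log₂(11/26)]
  = 0.4574 + 0.5302 + 0.5250 = 1.5126 bits

H(Y|X) = Σ_x P(x)·H(Y|X=x):
  X=0: P(X=0) = 5/26, P(Y|X=0) = (3/5, 1/5, 1/5) → H(Y|X=0) = 1.3710
  X=1: P(X=1) = 5/13, P(Y|X=1) = (1/5, 2/5, 2/5) → H(Y|X=1) = 1.5219
  X=2: P(X=2) = 11/26, P(Y|X=2) = (1/11, 2/11, 8/11) → H(Y|X=2) = 1.0958
H(Y|X) = (5/26)·1.3710 + (5/13)·1.5219 + (11/26)·1.0958 = 1.3126 bits

H(X,Y) = -Σ_{x,y} P(x,y) log₂ P(x,y). Per-cell terms -P(x,y)·log₂P(x,y):
  X=0: 0.3595, 0.1808, 0.1808
  X=1: 0.2846, 0.4155, 0.4155
  X=2: 0.1808, 0.2846, 0.5232
Sum of the 9 terms: H(X,Y) = 2.8253 bits

Chain rule check:
  H(X) + H(Y|X) = 1.5126 + 1.3126 = 2.8252 bits
  H(X,Y) = 2.8253 bits
✓ Chain rule verified (Δ = 0.0001 is 4-dp rounding noise: each of the three values was rounded independently).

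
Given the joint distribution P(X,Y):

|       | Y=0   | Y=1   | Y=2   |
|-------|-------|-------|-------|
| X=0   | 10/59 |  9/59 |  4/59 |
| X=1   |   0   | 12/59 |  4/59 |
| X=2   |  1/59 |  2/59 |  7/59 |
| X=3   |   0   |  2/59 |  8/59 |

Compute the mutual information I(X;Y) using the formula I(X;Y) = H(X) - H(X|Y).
0.3868 bits

I(X;Y) = H(X) - H(X|Y)

Marginal of X (row sums):
  P(X=0) = 10/59 + 9/59 + 4/59 = 23/59
  P(X=1) = 0 + 12/59 + 4/59 = 16/59
  P(X=2) = 1/59 + 2/59 + 7/59 = 10/59
  P(X=3) = 0 + 2/59 + 8/59 = 10/59
H(X) = -[(23/59)·log₂(23/59) + (16/59)·log₂(16/59) + (10/59)·log₂(10/59) + (10/59)·log₂(10/59)]
  = 0.52981 + 0.51055 + 0.43402 + 0.43402 = 1.9084 bits

Marginal of Y (column sums):
  P(Y=0) = 10/59 + 0 + 1/59 + 0 = 11/59
  P(Y=1) = 9/59 + 12/59 + 2/59 + 2/59 = 25/59
  P(Y=2) = 4/59 + 4/59 + 7/59 + 8/59 = 23/59
H(X|Y) = Σ_y P(y)·H(X|Y=y):
  Y=0: P(Y=0) = 11/59, P(X|Y=0) = (10/11, 0, 1/11, 0) → H(X|Y=0) = 0.43950
  Y=1: P(Y=1) = 25/59, P(X|Y=1) = (9/25, 12/25, 2/25, 2/25) → H(X|Y=1) = 1.62190
  Y=2: P(Y=2) = 23/59, P(X|Y=2) = (4/23, 4/23, 7/23, 8/23) → H(X|Y=2) = 1.93002
H(X|Y) = (11/59)·0.43950 + (25/59)·1.62190 + (23/59)·1.93002 = 1.5216 bits

I(X;Y) = H(X) - H(X|Y) = 1.9084 - 1.5216 = 0.3868 bits

Cross-check via I(X;Y) = H(X) + H(Y) - H(X,Y): computing H(Y) from the column sums and H(X,Y) from the 12 cells in the same way gives H(Y) = 1.5065 bits and H(X,Y) = 3.0281 bits, so
I(X;Y) = 1.9084 + 1.5065 - 3.0281 = 0.3868 bits ✓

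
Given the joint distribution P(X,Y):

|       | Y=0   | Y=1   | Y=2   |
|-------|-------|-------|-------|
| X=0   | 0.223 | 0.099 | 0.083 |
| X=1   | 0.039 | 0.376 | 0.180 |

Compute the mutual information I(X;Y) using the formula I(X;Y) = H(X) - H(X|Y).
0.2274 bits

I(X;Y) = H(X) - H(X|Y)

Marginal of X (row sums):
  P(X=0) = 0.223 + 0.099 + 0.083 = 0.405
  P(X=1) = 0.039 + 0.376 + 0.180 = 0.595
H(X) = -[0.405·log₂(0.405) + 0.595·log₂(0.595)]
  = 0.5281 + 0.4457 = 0.9738 bits

Marginal of Y (column sums):
  P(Y=0) = 0.223 + 0.039 = 0.262
  P(Y=1) = 0.099 + 0.376 = 0.475
  P(Y=2) = 0.083 + 0.180 = 0.263
H(X|Y) = Σ_y P(y)·H(X|Y=y):
  Y=0: P(Y=0) = 0.262, P(X|Y=0) = (223/262, 39/262) → H(X|Y=0) = 0.6070
  Y=1: P(Y=1) = 0.475, P(X|Y=1) = (99/475, 376/475) → H(X|Y=1) = 0.7385
  Y=2: P(Y=2) = 0.263, P(X|Y=2) = (83/263, 180/263) → H(X|Y=2) = 0.8995
H(X|Y) = 0.262·0.6070 + 0.475·0.7385 + 0.263·0.8995 = 0.7464 bits

I(X;Y) = H(X) - H(X|Y) = 0.9738 - 0.7464 = 0.2274 bits

Cross-check via I(X;Y) = H(X) + H(Y) - H(X,Y): computing H(Y) from the column sums and H(X,Y) from the 6 cells in the same way gives H(Y) = 1.5232 bits and H(X,Y) = 2.2696 bits, so
I(X;Y) = 0.9738 + 1.5232 - 2.2696 = 0.2274 bits ✓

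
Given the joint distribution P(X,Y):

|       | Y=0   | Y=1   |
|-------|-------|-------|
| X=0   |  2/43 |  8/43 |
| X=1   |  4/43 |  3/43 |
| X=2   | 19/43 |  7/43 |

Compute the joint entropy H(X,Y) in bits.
2.1910 bits

H(X,Y) = -Σ_{x,y} P(x,y) log₂ P(x,y). Per-cell terms -P(x,y)·log₂P(x,y):
  X=0: 0.2059, 0.4514
  X=1: 0.3187, 0.2680
  X=2: 0.5207, 0.4263
Sum of the 6 terms: H(X,Y) = 2.1910 bits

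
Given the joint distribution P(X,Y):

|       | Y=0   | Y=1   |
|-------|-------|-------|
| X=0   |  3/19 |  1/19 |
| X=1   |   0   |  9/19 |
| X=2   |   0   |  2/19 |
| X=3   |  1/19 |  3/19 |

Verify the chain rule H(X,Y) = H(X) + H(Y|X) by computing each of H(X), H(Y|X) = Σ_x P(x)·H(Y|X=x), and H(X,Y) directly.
H(X) = 1.7990 bits, H(Y|X) = 0.3416 bits, H(X,Y) = 2.1406 bits

Marginal of X (row sums):
  P(X=0) = 3/19 + 1/19 = 4/19
  P(X=1) = 0 + 9/19 = 9/19
  P(X=2) = 0 + 2/19 = 2/19
  P(X=3) = 1/19 + 3/19 = 4/19
H(X) = -[(4/19)·log₂(4/19) + (9/19)·log₂(9/19) + (2/19)·log₂(2/19) + (4/19)·log₂(4/19)]
  = 0.47325 + 0.51063 + 0.34189 + 0.47325 = 1.7990 bits

H(Y|X) = Σ_x P(x)·H(Y|X=x):
  X=0: P(X=0) = 4/19, P(Y|X=0) = (3/4, 1/4) → H(Y|X=0) = 0.81128
  X=1: P(X=1) = 9/19, P(Y|X=1) = (0, 1) → H(Y|X=1) = 0.00000
  X=2: P(X=2) = 2/19, P(Y|X=2) = (0, 1) → H(Y|X=2) = 0.00000
  X=3: P(X=3) = 4/19, P(Y|X=3) = (1/4, 3/4) → H(Y|X=3) = 0.81128
H(Y|X) = (4/19)·0.81128 + (9/19)·0.00000 + (2/19)·0.00000 + (4/19)·0.81128 = 0.3416 bits

H(X,Y) = -Σ_{x,y} P(x,y) log₂ P(x,y). Per-cell terms -P(x,y)·log₂P(x,y):
  X=0: 0.42047, 0.22358
  X=1: 0.00000, 0.51063
  X=2: 0.00000, 0.34189
  X=3: 0.22358, 0.42047
  (cells with P = 0 contribute 0)
Sum of the 8 terms: H(X,Y) = 2.1406 bits

Chain rule check:
  H(X) + H(Y|X) = 1.7990 + 0.3416 = 2.1406 bits
  H(X,Y) = 2.1406 bits
✓ Chain rule verified.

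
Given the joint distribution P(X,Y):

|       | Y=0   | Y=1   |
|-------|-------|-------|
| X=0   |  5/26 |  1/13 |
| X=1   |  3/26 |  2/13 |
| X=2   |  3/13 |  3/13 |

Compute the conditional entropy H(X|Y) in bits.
1.4976 bits

H(X|Y) = H(X,Y) - H(Y)

H(X,Y) = -Σ_{x,y} P(x,y) log₂ P(x,y). Per-cell terms -P(x,y)·log₂P(x,y):
  X=0: 0.457406, 0.284649
  X=1: 0.359478, 0.415452
  X=2: 0.488187, 0.488187
Sum of the 6 terms: H(X,Y) = 2.49336 bits

Marginal of Y (column sums):
  P(Y=0) = 5/26 + 3/26 + 3/13 = 7/13
  P(Y=1) = 1/13 + 2/13 + 3/13 = 6/13
H(Y) = -[(7/13)·log₂(7/13) + (6/13)·log₂(6/13)]
  = 0.480892 + 0.514836 = 0.99573 bits

H(X|Y) = H(X,Y) - H(Y) = 2.49336 - 0.99573 = 1.4976 bits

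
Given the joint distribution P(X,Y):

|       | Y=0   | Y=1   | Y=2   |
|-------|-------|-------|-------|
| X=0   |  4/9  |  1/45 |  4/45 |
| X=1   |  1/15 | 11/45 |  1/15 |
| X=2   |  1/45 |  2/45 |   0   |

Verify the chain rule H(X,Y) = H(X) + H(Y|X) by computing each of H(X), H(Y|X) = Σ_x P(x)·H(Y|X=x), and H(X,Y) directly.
H(X) = 1.2621 bits, H(Y|X) = 1.0297 bits, H(X,Y) = 2.2918 bits

Marginal of X (row sums):
  P(X=0) = 4/9 + 1/45 + 4/45 = 5/9
  P(X=1) = 1/15 + 11/45 + 1/15 = 17/45
  P(X=2) = 1/45 + 2/45 + 0 = 1/15
H(X) = -[(5/9)·log₂(5/9) + (17/45)·log₂(17/45) + (1/15)·log₂(1/15)]
  = 0.4711 + 0.5305 + 0.2605 = 1.2621 bits

H(Y|X) = Σ_x P(x)·H(Y|X=x):
  X=0: P(X=0) = 5/9, P(Y|X=0) = (4/5, 1/25, 4/25) → H(Y|X=0) = 0.8663
  X=1: P(X=1) = 17/45, P(Y|X=1) = (3/17, 11/17, 3/17) → H(Y|X=1) = 1.2896
  X=2: P(X=2) = 1/15, P(Y|X=2) = (1/3, 2/3, 0) → H(Y|X=2) = 0.9183
H(Y|X) = (5/9)·0.8663 + (17/45)·1.2896 + (1/15)·0.9183 = 1.0297 bits

H(X,Y) = -Σ_{x,y} P(x,y) log₂ P(x,y). Per-cell terms -P(x,y)·log₂P(x,y):
  X=0: 0.5200, 0.1220, 0.3104
  X=1: 0.2605, 0.4968, 0.2605
  X=2: 0.1220, 0.1996, 0.0000
  (cells with P = 0 contribute 0)
Sum of the 9 terms: H(X,Y) = 2.2918 bits

Chain rule check:
  H(X) + H(Y|X) = 1.2621 + 1.0297 = 2.2918 bits
  H(X,Y) = 2.2918 bits
✓ Chain rule verified.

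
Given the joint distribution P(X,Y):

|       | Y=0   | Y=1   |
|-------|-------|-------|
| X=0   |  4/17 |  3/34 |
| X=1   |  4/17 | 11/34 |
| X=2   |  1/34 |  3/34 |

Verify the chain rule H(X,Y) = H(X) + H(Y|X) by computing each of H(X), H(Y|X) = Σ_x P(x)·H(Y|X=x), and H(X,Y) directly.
H(X) = 1.3591 bits, H(Y|X) = 0.9177 bits, H(X,Y) = 2.2768 bits

Marginal of X (row sums):
  P(X=0) = 4/17 + 3/34 = 11/34
  P(X=1) = 4/17 + 11/34 = 19/34
  P(X=2) = 1/34 + 3/34 = 2/17
H(X) = -[(11/34)·log₂(11/34) + (19/34)·log₂(19/34) + (2/17)·log₂(2/17)]
  = 0.52672 + 0.46915 + 0.36323 = 1.3591 bits

H(Y|X) = Σ_x P(x)·H(Y|X=x):
  X=0: P(X=0) = 11/34, P(Y|X=0) = (8/11, 3/11) → H(Y|X=0) = 0.84535
  X=1: P(X=1) = 19/34, P(Y|X=1) = (8/19, 11/19) → H(Y|X=1) = 0.98194
  X=2: P(X=2) = 2/17, P(Y|X=2) = (1/4, 3/4) → H(Y|X=2) = 0.81128
H(Y|X) = (11/34)·0.84535 + (19/34)·0.98194 + (2/17)·0.81128 = 0.9177 bits

H(X,Y) = -Σ_{x,y} P(x,y) log₂ P(x,y). Per-cell terms -P(x,y)·log₂P(x,y):
  X=0: 0.49117, 0.30904
  X=1: 0.49117, 0.52672
  X=2: 0.14963, 0.30904
Sum of the 6 terms: H(X,Y) = 2.2768 bits

Chain rule check:
  H(X) + H(Y|X) = 1.3591 + 0.9177 = 2.2768 bits
  H(X,Y) = 2.2768 bits
✓ Chain rule verified.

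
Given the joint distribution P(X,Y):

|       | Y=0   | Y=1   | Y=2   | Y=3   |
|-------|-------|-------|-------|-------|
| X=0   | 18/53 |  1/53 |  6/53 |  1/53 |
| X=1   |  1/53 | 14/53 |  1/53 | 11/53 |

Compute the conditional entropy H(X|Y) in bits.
0.3785 bits

H(X|Y) = H(X,Y) - H(Y)

H(X,Y) = -Σ_{x,y} P(x,y) log₂ P(x,y). Per-cell terms -P(x,y)·log₂P(x,y):
  X=0: 0.5291, 0.1081, 0.3558, 0.1081
  X=1: 0.1081, 0.5073, 0.1081, 0.4708
Sum of the 8 terms: H(X,Y) = 2.2954 bits

Marginal of Y (column sums):
  P(Y=0) = 18/53 + 1/53 = 19/53
  P(Y=1) = 1/53 + 14/53 = 15/53
  P(Y=2) = 6/53 + 1/53 = 7/53
  P(Y=3) = 1/53 + 11/53 = 12/53
H(Y) = -[(19/53)·log₂(19/53) + (15/53)·log₂(15/53) + (7/53)·log₂(7/53) + (12/53)·log₂(12/53)]
  = 0.5306 + 0.5154 + 0.3857 + 0.4852 = 1.9169 bits

H(X|Y) = H(X,Y) - H(Y) = 2.2954 - 1.9169 = 0.3785 bits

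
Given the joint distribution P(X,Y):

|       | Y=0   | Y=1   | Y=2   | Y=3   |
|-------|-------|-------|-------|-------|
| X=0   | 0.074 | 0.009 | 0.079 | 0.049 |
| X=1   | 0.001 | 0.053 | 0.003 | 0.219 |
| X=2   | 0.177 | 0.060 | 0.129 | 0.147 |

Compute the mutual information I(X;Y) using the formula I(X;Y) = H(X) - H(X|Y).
0.2972 bits

I(X;Y) = H(X) - H(X|Y)

Marginal of X (row sums):
  P(X=0) = 0.074 + 0.009 + 0.079 + 0.049 = 0.211
  P(X=1) = 0.001 + 0.053 + 0.003 + 0.219 = 0.276
  P(X=2) = 0.177 + 0.060 + 0.129 + 0.147 = 0.513
H(X) = -[0.211·log₂(0.211) + 0.276·log₂(0.276) + 0.513·log₂(0.513)]
  = 0.473629 + 0.512604 + 0.494003 = 1.48024 bits

Marginal of Y (column sums):
  P(Y=0) = 0.074 + 0.001 + 0.177 = 0.252
  P(Y=1) = 0.009 + 0.053 + 0.060 = 0.122
  P(Y=2) = 0.079 + 0.003 + 0.129 = 0.211
  P(Y=3) = 0.049 + 0.219 + 0.147 = 0.415
H(X|Y) = Σ_y P(y)·H(X|Y=y):
  Y=0: P(Y=0) = 0.252, P(X|Y=0) = (37/126, 1/252, 59/84) → H(X|Y=0) = 0.908765
  Y=1: P(Y=1) = 0.122, P(X|Y=1) = (9/122, 53/122, 30/61) → H(X|Y=1) = 1.303503
  Y=2: P(Y=2) = 0.211, P(X|Y=2) = (79/211, 3/211, 129/211) → H(X|Y=2) = 1.051896
  Y=3: P(Y=3) = 0.415, P(X|Y=3) = (49/415, 219/415, 147/415) → H(X|Y=3) = 1.380941
H(X|Y) = 0.252·0.908765 + 0.122·1.303503 + 0.211·1.051896 + 0.415·1.380941 = 1.18308 bits

I(X;Y) = H(X) - H(X|Y) = 1.48024 - 1.18308 = 0.2972 bits

Cross-check via I(X;Y) = H(X) + H(Y) - H(X,Y): computing H(Y) from the column sums and H(X,Y) from the 12 cells in the same way gives H(Y) = 1.87157 bits and H(X,Y) = 3.05464 bits, so
I(X;Y) = 1.48024 + 1.87157 - 3.05464 = 0.2972 bits ✓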